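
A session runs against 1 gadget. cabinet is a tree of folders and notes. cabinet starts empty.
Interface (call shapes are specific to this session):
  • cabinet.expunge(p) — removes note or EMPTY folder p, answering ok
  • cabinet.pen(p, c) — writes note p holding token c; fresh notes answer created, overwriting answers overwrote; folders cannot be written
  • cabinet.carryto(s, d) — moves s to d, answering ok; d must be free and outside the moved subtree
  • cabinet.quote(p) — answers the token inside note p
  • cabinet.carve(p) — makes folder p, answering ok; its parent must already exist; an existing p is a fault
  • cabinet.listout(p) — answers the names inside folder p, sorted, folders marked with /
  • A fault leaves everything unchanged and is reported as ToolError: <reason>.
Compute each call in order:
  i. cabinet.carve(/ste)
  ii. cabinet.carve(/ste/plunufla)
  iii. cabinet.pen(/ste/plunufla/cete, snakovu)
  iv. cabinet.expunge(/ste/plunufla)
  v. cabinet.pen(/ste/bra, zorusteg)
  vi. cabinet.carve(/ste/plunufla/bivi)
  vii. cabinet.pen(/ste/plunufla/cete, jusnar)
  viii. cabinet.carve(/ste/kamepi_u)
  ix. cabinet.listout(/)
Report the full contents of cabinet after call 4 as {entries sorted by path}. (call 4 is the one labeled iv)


;; cabinet.carve(p: /ste) : ok
;; cabinet.carve(p: /ste/plunufla) : ok
;; cabinet.pen(p: /ste/plunufla/cete, c: snakovu) : created
;; cabinet.expunge(p: /ste/plunufla) : ToolError: not empty
;; cabinet.pen(p: /ste/bra, c: zorusteg) : created
;; cabinet.carve(p: /ste/plunufla/bivi) : ok
;; cabinet.pen(p: /ste/plunufla/cete, c: jusnar) : overwrote
;; cabinet.carve(p: /ste/kamepi_u) : ok
;; cabinet.listout(p: /) : [ste/]

Answer: {ste/, ste/plunufla/, ste/plunufla/cete=snakovu}


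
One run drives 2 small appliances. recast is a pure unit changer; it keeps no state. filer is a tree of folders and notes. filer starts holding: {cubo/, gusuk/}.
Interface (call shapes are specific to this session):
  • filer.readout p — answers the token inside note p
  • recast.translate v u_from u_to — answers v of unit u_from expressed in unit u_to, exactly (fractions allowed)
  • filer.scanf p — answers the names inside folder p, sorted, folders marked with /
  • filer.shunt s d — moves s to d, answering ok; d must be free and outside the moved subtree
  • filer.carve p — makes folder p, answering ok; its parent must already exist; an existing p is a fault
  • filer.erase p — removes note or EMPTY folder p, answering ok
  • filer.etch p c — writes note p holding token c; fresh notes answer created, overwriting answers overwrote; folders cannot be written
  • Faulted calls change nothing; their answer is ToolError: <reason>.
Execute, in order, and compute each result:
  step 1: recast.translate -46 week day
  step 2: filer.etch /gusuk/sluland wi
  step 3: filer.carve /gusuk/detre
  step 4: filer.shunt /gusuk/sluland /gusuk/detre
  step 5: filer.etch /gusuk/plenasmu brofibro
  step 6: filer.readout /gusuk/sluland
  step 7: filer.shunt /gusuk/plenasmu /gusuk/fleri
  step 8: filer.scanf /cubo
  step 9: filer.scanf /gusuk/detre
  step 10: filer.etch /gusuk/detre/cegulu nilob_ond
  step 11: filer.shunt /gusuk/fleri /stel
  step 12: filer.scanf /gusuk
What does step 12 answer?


Answer: [detre/, sluland]

Derivation:
# translate(v: -46, u_from: week, u_to: day) ~> -322
# etch(p: /gusuk/sluland, c: wi) ~> created
# carve(p: /gusuk/detre) ~> ok
# shunt(s: /gusuk/sluland, d: /gusuk/detre) ~> ToolError: exists
# etch(p: /gusuk/plenasmu, c: brofibro) ~> created
# readout(p: /gusuk/sluland) ~> wi
# shunt(s: /gusuk/plenasmu, d: /gusuk/fleri) ~> ok
# scanf(p: /cubo) ~> []
# scanf(p: /gusuk/detre) ~> []
# etch(p: /gusuk/detre/cegulu, c: nilob_ond) ~> created
# shunt(s: /gusuk/fleri, d: /stel) ~> ok
# scanf(p: /gusuk) ~> [detre/, sluland]


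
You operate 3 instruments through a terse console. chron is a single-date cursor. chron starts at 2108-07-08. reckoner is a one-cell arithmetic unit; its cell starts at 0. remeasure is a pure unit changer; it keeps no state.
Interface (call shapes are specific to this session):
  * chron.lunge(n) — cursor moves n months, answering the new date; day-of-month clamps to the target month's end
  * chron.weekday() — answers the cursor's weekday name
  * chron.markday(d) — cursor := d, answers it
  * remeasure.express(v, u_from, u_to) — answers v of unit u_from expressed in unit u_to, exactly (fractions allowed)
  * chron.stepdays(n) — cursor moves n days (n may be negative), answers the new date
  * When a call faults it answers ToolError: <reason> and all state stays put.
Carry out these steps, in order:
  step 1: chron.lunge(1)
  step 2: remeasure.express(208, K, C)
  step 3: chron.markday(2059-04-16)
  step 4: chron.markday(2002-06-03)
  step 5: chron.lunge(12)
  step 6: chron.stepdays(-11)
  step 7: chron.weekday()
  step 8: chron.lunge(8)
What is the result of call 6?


! 1. lunge(n=1) -> 2108-08-08
! 2. express(v=208, u_from=K, u_to=C) -> -1303/20
! 3. markday(d=2059-04-16) -> 2059-04-16
! 4. markday(d=2002-06-03) -> 2002-06-03
! 5. lunge(n=12) -> 2003-06-03
! 6. stepdays(n=-11) -> 2003-05-23
! 7. weekday() -> Friday
! 8. lunge(n=8) -> 2004-01-23

Answer: 2003-05-23


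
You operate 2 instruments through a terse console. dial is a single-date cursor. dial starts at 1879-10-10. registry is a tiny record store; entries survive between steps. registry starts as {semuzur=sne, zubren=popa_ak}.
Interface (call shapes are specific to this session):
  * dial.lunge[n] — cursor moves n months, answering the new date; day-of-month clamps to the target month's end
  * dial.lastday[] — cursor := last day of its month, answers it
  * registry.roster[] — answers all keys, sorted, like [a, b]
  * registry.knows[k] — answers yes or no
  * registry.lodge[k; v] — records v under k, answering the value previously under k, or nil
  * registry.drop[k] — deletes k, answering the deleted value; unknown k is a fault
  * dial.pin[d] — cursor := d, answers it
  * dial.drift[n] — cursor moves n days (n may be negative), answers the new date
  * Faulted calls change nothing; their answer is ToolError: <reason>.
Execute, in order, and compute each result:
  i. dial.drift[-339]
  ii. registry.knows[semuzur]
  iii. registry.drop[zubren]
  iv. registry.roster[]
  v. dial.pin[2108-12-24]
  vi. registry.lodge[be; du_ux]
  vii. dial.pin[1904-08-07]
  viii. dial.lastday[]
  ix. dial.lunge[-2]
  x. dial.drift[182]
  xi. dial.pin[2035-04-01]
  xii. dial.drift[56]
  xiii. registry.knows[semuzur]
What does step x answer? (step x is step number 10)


% drift n='-339'
:: 1878-11-05
% knows k='semuzur'
:: yes
% drop k='zubren'
:: popa_ak
% roster
:: [semuzur]
% pin d='2108-12-24'
:: 2108-12-24
% lodge k='be' v='du_ux'
:: nil
% pin d='1904-08-07'
:: 1904-08-07
% lastday
:: 1904-08-31
% lunge n='-2'
:: 1904-06-30
% drift n='182'
:: 1904-12-29
% pin d='2035-04-01'
:: 2035-04-01
% drift n='56'
:: 2035-05-27
% knows k='semuzur'
:: yes

Answer: 1904-12-29


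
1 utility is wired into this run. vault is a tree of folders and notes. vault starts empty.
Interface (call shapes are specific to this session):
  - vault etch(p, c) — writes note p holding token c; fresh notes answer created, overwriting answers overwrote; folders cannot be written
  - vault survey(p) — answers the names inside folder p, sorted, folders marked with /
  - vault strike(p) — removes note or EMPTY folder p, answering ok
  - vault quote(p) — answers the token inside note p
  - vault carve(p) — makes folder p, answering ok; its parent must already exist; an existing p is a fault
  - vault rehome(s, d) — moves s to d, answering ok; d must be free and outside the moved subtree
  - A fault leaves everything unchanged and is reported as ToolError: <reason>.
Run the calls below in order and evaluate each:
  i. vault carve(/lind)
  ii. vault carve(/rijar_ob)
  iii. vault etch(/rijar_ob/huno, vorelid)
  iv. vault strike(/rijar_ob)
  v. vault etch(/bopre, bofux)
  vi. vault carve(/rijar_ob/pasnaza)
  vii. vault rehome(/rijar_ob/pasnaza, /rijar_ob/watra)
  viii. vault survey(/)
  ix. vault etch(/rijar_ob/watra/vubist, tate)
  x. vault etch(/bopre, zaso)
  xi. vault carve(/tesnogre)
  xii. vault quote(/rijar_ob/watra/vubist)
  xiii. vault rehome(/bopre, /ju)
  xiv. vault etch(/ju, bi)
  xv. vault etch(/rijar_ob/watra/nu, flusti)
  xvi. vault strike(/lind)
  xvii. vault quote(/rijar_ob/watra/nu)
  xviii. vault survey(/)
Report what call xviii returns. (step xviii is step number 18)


I use vault carve passing /lind: ok.
I run vault carve passing /rijar_ob, yielding ok.
Invoking vault etch passing /rijar_ob/huno, vorelid, and get created.
Now I run vault strike passing /rijar_ob, yielding ToolError: not empty.
Invoking vault etch passing /bopre, bofux, → created.
Calling vault carve passing /rijar_ob/pasnaza, which returns ok.
Invoking vault rehome passing /rijar_ob/pasnaza, /rijar_ob/watra, which returns ok.
I run vault survey passing /, — result: [bopre, lind/, rijar_ob/].
Calling vault etch passing /rijar_ob/watra/vubist, tate, yielding created.
I run vault etch passing /bopre, zaso, and get overwrote.
Calling vault carve passing /tesnogre: ok.
Now I run vault quote passing /rijar_ob/watra/vubist, yielding tate.
Then vault rehome passing /bopre, /ju, giving ok.
Invoking vault etch passing /ju, bi, giving overwrote.
Invoking vault etch passing /rijar_ob/watra/nu, flusti, and see created.
I run vault strike passing /lind: ok.
Invoking vault quote passing /rijar_ob/watra/nu, and see flusti.
I call vault survey passing /, and observe [ju, rijar_ob/, tesnogre/].

Answer: [ju, rijar_ob/, tesnogre/]


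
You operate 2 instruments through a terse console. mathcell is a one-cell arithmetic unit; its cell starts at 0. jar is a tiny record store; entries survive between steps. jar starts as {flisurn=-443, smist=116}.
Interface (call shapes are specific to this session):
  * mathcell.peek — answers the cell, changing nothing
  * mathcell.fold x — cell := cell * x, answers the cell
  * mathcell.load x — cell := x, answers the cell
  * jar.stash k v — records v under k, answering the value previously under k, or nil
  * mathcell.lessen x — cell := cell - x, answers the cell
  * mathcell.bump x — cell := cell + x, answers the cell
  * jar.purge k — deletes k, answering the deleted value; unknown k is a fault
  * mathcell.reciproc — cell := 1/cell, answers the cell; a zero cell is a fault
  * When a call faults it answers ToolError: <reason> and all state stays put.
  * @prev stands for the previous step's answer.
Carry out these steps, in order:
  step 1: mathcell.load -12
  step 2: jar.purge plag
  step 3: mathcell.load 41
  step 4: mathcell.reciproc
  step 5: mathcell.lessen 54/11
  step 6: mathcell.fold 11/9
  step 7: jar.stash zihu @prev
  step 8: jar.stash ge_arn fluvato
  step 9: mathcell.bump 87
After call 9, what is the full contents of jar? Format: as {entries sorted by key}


~$ mathcell.load x→-12
[out] -12
~$ jar.purge k→plag
[out] ToolError: no such key plag
~$ mathcell.load x→41
[out] 41
~$ mathcell.reciproc
[out] 1/41
~$ mathcell.lessen x→54/11
[out] -2203/451
~$ mathcell.fold x→11/9
[out] -2203/369
~$ jar.stash k→zihu v→@prev
[out] nil
~$ jar.stash k→ge_arn v→fluvato
[out] nil
~$ mathcell.bump x→87
[out] 29900/369

Answer: {flisurn=-443, ge_arn=fluvato, smist=116, zihu=-2203/369}


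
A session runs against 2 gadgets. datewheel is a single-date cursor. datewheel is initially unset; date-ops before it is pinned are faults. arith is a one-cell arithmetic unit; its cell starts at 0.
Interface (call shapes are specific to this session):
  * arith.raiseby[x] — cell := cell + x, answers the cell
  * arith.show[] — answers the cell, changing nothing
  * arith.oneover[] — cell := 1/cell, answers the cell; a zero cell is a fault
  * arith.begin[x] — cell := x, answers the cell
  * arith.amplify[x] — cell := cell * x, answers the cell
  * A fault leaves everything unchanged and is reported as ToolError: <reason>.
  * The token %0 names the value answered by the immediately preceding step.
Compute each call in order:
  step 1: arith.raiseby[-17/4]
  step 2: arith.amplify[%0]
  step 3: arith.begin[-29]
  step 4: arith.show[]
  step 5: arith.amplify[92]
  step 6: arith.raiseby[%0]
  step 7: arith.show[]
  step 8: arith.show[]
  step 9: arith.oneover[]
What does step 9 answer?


Step: arith.raiseby[x='-17/4']
Result: -17/4
Step: arith.amplify[x='%0']
Result: 289/16
Step: arith.begin[x='-29']
Result: -29
Step: arith.show[]
Result: -29
Step: arith.amplify[x='92']
Result: -2668
Step: arith.raiseby[x='%0']
Result: -5336
Step: arith.show[]
Result: -5336
Step: arith.show[]
Result: -5336
Step: arith.oneover[]
Result: -1/5336

Answer: -1/5336


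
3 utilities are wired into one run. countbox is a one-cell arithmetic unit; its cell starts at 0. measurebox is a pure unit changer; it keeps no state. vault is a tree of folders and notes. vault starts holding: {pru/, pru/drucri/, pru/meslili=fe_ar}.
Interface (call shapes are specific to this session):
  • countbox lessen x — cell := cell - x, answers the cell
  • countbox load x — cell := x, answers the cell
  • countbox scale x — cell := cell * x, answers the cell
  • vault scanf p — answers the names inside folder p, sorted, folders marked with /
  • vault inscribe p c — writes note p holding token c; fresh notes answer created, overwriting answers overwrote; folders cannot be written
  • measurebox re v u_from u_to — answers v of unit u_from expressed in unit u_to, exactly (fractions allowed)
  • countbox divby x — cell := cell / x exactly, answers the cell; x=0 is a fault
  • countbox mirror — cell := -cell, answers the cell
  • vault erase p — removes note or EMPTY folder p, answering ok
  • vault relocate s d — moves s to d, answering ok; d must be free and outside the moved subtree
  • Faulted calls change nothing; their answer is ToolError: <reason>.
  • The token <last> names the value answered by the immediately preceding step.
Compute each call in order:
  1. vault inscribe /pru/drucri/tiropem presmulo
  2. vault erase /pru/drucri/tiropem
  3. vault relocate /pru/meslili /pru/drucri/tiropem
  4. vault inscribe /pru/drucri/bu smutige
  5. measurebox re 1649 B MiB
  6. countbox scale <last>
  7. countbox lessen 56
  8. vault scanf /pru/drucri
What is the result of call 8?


Answer: [bu, tiropem]

Derivation:
Next I call vault inscribe on p=/pru/drucri/tiropem, c=presmulo, and get created.
I use vault erase on p=/pru/drucri/tiropem: ok.
Then vault relocate on s=/pru/meslili, d=/pru/drucri/tiropem: ok.
I use vault inscribe on p=/pru/drucri/bu, c=smutige, and get created.
Calling measurebox re on v=1649, u_from=B, u_to=MiB, which returns 1649/1048576.
Using countbox scale on x=<last>: 0.
Invoking countbox lessen on x=56, → -56.
I call vault scanf on p=/pru/drucri, and observe [bu, tiropem].


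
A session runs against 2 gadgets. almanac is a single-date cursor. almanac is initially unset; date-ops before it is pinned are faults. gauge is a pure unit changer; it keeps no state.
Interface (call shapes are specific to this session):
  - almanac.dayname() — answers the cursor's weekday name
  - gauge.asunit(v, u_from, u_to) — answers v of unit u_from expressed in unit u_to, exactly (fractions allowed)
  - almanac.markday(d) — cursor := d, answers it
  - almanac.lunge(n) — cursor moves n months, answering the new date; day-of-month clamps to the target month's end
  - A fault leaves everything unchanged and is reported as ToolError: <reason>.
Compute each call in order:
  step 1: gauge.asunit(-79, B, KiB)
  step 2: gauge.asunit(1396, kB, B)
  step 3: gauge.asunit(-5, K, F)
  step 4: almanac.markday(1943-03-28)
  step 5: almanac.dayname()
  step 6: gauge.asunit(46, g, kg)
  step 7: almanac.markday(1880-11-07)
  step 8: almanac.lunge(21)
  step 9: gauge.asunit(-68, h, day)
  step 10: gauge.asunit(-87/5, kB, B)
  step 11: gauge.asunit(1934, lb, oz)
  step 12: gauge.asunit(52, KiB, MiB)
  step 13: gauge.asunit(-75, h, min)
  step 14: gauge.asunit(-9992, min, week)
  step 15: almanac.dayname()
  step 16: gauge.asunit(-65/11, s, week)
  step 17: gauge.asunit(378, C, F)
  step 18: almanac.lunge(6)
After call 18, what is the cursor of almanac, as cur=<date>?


Answer: cur=1883-02-07

Derivation:
Using gauge.asunit on v: -79, u_from: B, u_to: KiB, → -79/1024.
I invoke gauge.asunit on v: 1396, u_from: kB, u_to: B, which returns 1396000.
Now I run gauge.asunit on v: -5, u_from: K, u_to: F, giving -46867/100.
Invoking almanac.markday on d: 1943-03-28, and observe 1943-03-28.
Calling almanac.dayname(), → Sunday.
Using gauge.asunit on v: 46, u_from: g, u_to: kg, → 23/500.
Calling almanac.markday on d: 1880-11-07, and see 1880-11-07.
I try almanac.lunge on n: 21, — result: 1882-08-07.
I run gauge.asunit on v: -68, u_from: h, u_to: day, → -17/6.
I run gauge.asunit on v: -87/5, u_from: kB, u_to: B, → -17400.
I run gauge.asunit on v: 1934, u_from: lb, u_to: oz, yielding 30944.
Invoking gauge.asunit on v: 52, u_from: KiB, u_to: MiB, → 13/256.
I use gauge.asunit on v: -75, u_from: h, u_to: min, giving -4500.
I try gauge.asunit on v: -9992, u_from: min, u_to: week, yielding -1249/1260.
Calling almanac.dayname(), and see Monday.
I try gauge.asunit on v: -65/11, u_from: s, u_to: week, giving -13/1330560.
Calling gauge.asunit on v: 378, u_from: C, u_to: F, — result: 3562/5.
I run almanac.lunge on n: 6, which returns 1883-02-07.


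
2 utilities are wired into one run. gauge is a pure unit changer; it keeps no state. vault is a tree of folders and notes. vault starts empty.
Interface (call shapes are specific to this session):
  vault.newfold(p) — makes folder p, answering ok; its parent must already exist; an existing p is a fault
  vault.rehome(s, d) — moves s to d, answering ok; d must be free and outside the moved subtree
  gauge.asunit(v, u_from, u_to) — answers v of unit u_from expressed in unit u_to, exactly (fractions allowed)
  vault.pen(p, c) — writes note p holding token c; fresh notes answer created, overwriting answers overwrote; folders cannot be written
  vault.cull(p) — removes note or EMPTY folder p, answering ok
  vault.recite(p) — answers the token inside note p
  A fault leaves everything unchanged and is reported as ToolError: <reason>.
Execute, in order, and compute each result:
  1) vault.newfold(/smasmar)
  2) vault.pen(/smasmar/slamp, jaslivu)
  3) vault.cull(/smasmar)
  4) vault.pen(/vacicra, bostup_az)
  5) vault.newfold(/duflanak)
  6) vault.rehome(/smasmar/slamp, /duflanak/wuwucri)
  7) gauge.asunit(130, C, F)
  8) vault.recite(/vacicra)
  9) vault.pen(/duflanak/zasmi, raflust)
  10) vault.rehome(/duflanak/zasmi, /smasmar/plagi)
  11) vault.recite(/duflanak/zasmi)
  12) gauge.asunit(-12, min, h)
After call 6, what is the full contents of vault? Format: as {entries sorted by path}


// vault.newfold(p='/smasmar') : ok
// vault.pen(p='/smasmar/slamp', c='jaslivu') : created
// vault.cull(p='/smasmar') : ToolError: not empty
// vault.pen(p='/vacicra', c='bostup_az') : created
// vault.newfold(p='/duflanak') : ok
// vault.rehome(s='/smasmar/slamp', d='/duflanak/wuwucri') : ok
// gauge.asunit(v='130', u_from='C', u_to='F') : 266
// vault.recite(p='/vacicra') : bostup_az
// vault.pen(p='/duflanak/zasmi', c='raflust') : created
// vault.rehome(s='/duflanak/zasmi', d='/smasmar/plagi') : ok
// vault.recite(p='/duflanak/zasmi') : ToolError: not found
// gauge.asunit(v='-12', u_from='min', u_to='h') : -1/5

Answer: {duflanak/, duflanak/wuwucri=jaslivu, smasmar/, vacicra=bostup_az}


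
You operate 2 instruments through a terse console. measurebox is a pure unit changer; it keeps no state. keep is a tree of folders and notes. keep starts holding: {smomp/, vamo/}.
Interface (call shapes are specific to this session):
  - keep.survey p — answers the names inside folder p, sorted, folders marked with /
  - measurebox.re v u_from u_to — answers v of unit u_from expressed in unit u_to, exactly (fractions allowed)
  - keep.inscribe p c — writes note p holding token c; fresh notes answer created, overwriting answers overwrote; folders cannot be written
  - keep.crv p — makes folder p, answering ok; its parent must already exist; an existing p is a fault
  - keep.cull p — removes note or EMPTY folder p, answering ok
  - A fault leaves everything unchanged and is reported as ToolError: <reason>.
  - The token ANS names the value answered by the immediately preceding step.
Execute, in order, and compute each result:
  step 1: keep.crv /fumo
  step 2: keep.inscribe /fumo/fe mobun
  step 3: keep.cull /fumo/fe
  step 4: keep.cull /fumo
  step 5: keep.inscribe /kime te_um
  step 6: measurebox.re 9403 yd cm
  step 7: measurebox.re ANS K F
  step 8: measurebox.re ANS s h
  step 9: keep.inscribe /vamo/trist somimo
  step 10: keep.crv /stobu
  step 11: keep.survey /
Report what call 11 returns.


Invoking keep.crv using p: /fumo, and observe ok.
I try keep.inscribe using p: /fumo/fe, c: mobun, yielding created.
Now I run keep.cull using p: /fumo/fe, giving ok.
Invoking keep.cull using p: /fumo, and get ok.
Then keep.inscribe using p: /kime, c: te_um, and get created.
Invoking measurebox.re using v: 9403, u_from: yd, u_to: cm, yielding 21495258/25.
Now I run measurebox.re using v: ANS, u_from: K, u_to: F, yielding 773599453/500.
Using measurebox.re using v: ANS, u_from: s, u_to: h, which returns 773599453/1800000.
Next I call keep.inscribe using p: /vamo/trist, c: somimo: created.
I use keep.crv using p: /stobu, and see ok.
Using keep.survey using p: /, giving [kime, smomp/, stobu/, vamo/].

Answer: [kime, smomp/, stobu/, vamo/]


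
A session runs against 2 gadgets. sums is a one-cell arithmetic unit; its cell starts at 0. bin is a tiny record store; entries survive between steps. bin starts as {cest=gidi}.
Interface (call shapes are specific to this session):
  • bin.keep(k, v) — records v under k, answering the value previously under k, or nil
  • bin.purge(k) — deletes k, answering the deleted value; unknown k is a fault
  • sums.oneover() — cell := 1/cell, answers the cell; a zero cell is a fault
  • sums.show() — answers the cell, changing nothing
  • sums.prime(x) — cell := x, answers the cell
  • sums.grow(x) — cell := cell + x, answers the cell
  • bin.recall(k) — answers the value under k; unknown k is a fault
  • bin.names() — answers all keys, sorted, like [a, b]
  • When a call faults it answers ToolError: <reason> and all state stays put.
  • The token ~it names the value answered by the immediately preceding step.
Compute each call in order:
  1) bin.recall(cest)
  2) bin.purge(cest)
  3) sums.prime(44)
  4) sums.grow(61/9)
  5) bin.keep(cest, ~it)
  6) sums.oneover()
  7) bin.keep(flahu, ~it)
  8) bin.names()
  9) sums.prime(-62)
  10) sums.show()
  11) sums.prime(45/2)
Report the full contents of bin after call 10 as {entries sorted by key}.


! recall(k→cest) -> gidi
! purge(k→cest) -> gidi
! prime(x→44) -> 44
! grow(x→61/9) -> 457/9
! keep(k→cest, v→~it) -> nil
! oneover() -> 9/457
! keep(k→flahu, v→~it) -> nil
! names() -> [cest, flahu]
! prime(x→-62) -> -62
! show() -> -62
! prime(x→45/2) -> 45/2

Answer: {cest=457/9, flahu=9/457}


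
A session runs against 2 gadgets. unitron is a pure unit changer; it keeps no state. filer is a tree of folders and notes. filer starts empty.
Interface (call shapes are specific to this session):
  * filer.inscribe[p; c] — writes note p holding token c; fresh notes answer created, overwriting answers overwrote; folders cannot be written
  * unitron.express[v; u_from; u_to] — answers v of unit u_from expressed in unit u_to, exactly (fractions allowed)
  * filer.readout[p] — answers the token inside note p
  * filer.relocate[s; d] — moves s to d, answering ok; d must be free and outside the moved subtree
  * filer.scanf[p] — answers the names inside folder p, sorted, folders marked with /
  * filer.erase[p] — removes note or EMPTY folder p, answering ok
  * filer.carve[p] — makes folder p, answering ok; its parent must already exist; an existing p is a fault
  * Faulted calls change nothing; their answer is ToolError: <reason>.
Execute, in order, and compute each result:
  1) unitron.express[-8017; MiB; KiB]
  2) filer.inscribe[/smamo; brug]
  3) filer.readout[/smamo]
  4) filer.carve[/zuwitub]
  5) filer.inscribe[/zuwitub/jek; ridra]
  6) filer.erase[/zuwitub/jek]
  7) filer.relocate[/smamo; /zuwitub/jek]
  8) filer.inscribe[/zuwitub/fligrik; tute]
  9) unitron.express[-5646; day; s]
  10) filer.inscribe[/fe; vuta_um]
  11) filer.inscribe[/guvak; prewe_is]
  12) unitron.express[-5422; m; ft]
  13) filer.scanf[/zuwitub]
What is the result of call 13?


Answer: [fligrik, jek]

Derivation:
Do: unitron.express[v→-8017; u_from→MiB; u_to→KiB]
See: -8209408
Do: filer.inscribe[p→/smamo; c→brug]
See: created
Do: filer.readout[p→/smamo]
See: brug
Do: filer.carve[p→/zuwitub]
See: ok
Do: filer.inscribe[p→/zuwitub/jek; c→ridra]
See: created
Do: filer.erase[p→/zuwitub/jek]
See: ok
Do: filer.relocate[s→/smamo; d→/zuwitub/jek]
See: ok
Do: filer.inscribe[p→/zuwitub/fligrik; c→tute]
See: created
Do: unitron.express[v→-5646; u_from→day; u_to→s]
See: -487814400
Do: filer.inscribe[p→/fe; c→vuta_um]
See: created
Do: filer.inscribe[p→/guvak; c→prewe_is]
See: created
Do: unitron.express[v→-5422; u_from→m; u_to→ft]
See: -6777500/381
Do: filer.scanf[p→/zuwitub]
See: [fligrik, jek]


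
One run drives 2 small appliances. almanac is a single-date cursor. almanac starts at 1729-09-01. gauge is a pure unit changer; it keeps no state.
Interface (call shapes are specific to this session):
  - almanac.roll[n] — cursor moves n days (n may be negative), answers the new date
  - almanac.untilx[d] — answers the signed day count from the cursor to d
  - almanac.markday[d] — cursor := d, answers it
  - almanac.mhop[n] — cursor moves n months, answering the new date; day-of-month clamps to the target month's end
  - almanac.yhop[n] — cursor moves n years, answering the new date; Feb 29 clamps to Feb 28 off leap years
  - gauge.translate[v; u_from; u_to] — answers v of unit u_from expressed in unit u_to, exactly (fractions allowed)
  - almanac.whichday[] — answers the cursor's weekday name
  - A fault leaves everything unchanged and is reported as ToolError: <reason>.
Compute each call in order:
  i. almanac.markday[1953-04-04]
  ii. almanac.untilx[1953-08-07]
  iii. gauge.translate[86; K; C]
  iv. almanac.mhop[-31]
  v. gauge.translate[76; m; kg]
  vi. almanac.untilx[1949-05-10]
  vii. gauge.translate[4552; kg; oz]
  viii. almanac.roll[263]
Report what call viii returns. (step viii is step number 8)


==> markday(1953-04-04)
<== 1953-04-04
==> untilx(1953-08-07)
<== 125
==> translate(86, K, C)
<== -3743/20
==> mhop(-31)
<== 1950-09-04
==> translate(76, m, kg)
<== ToolError: incompatible units
==> untilx(1949-05-10)
<== -482
==> translate(4552, kg, oz)
<== 7283200000000/45359237
==> roll(263)
<== 1951-05-25

Answer: 1951-05-25


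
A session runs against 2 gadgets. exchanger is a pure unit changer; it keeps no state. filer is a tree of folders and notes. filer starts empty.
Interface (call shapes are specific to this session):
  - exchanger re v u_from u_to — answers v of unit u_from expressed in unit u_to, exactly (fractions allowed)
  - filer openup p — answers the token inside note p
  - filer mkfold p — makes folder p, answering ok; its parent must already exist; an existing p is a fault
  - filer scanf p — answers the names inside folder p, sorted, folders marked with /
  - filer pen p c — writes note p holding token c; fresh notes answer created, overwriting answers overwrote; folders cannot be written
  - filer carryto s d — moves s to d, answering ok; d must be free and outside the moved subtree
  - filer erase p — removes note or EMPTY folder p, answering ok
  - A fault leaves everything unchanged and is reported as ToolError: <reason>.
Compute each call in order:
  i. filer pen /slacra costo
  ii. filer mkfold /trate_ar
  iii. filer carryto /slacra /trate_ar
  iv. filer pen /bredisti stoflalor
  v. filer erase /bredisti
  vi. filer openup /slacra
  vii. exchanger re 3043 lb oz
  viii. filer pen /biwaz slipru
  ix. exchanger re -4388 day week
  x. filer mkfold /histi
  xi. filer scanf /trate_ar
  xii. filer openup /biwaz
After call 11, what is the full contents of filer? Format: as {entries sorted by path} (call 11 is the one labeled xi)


Step: filer pen[p=/slacra; c=costo]
Result: created
Step: filer mkfold[p=/trate_ar]
Result: ok
Step: filer carryto[s=/slacra; d=/trate_ar]
Result: ToolError: exists
Step: filer pen[p=/bredisti; c=stoflalor]
Result: created
Step: filer erase[p=/bredisti]
Result: ok
Step: filer openup[p=/slacra]
Result: costo
Step: exchanger re[v=3043; u_from=lb; u_to=oz]
Result: 48688
Step: filer pen[p=/biwaz; c=slipru]
Result: created
Step: exchanger re[v=-4388; u_from=day; u_to=week]
Result: -4388/7
Step: filer mkfold[p=/histi]
Result: ok
Step: filer scanf[p=/trate_ar]
Result: []
Step: filer openup[p=/biwaz]
Result: slipru

Answer: {biwaz=slipru, histi/, slacra=costo, trate_ar/}


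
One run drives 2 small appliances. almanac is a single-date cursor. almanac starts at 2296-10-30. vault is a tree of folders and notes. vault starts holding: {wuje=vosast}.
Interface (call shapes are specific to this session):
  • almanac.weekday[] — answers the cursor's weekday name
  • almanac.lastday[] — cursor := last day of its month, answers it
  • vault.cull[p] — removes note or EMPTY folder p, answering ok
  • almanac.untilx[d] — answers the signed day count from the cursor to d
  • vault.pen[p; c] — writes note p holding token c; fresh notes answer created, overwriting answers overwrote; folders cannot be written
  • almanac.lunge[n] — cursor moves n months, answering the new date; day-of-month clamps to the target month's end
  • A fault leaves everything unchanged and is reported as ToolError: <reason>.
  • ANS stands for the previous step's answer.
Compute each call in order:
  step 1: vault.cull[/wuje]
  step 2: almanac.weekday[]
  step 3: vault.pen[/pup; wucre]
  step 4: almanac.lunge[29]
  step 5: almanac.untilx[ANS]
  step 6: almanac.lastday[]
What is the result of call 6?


·→ cull(p: /wuje)
·← ok
·→ weekday()
·← Friday
·→ pen(p: /pup, c: wucre)
·← created
·→ lunge(n: 29)
·← 2299-03-30
·→ untilx(d: ANS)
·← 0
·→ lastday()
·← 2299-03-31

Answer: 2299-03-31


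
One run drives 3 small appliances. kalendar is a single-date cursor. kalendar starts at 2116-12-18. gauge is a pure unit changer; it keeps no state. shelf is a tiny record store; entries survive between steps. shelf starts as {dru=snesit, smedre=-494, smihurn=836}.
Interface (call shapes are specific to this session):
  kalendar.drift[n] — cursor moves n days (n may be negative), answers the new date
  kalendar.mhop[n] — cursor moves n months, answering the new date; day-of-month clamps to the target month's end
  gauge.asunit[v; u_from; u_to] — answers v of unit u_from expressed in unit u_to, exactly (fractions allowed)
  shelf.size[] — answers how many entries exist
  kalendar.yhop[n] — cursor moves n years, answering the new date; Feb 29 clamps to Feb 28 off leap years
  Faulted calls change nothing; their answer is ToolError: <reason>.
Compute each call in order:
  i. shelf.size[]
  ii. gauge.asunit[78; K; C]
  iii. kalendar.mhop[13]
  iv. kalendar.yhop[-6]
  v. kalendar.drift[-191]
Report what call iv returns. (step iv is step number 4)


Answer: 2112-01-18

Derivation:
Then shelf.size(), giving 3.
Invoking gauge.asunit(v=78, u_from=K, u_to=C), → -3903/20.
Invoking kalendar.mhop(n=13), which returns 2118-01-18.
Using kalendar.yhop(n=-6), yielding 2112-01-18.
Calling kalendar.drift(n=-191), — result: 2111-07-11.


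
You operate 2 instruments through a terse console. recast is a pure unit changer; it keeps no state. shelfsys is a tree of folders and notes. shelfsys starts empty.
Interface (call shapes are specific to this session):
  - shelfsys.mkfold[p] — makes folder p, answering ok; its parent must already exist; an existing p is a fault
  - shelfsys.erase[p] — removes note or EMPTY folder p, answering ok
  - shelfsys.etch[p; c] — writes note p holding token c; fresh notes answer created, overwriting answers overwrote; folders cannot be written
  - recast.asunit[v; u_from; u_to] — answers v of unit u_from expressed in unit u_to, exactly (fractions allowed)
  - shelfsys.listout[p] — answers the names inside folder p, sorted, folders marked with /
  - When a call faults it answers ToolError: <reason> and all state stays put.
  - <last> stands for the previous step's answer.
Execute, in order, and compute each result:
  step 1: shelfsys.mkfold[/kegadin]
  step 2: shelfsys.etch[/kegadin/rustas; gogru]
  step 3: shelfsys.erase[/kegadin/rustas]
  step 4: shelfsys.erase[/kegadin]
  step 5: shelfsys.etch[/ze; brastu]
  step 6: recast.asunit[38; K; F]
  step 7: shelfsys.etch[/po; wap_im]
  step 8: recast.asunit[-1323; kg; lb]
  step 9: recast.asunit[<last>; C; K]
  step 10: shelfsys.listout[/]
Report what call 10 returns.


Answer: [po, ze]

Derivation:
;; mkfold(p='/kegadin') -> ok
;; etch(p='/kegadin/rustas', c='gogru') -> created
;; erase(p='/kegadin/rustas') -> ok
;; erase(p='/kegadin') -> ok
;; etch(p='/ze', c='brastu') -> created
;; asunit(v='38', u_from='K', u_to='F') -> -39127/100
;; etch(p='/po', c='wap_im') -> created
;; asunit(v='-1323', u_from='kg', u_to='lb') -> -18900000000/6479891
;; asunit(v='<last>', u_from='C', u_to='K') -> -342600355467/129597820
;; listout(p='/') -> [po, ze]


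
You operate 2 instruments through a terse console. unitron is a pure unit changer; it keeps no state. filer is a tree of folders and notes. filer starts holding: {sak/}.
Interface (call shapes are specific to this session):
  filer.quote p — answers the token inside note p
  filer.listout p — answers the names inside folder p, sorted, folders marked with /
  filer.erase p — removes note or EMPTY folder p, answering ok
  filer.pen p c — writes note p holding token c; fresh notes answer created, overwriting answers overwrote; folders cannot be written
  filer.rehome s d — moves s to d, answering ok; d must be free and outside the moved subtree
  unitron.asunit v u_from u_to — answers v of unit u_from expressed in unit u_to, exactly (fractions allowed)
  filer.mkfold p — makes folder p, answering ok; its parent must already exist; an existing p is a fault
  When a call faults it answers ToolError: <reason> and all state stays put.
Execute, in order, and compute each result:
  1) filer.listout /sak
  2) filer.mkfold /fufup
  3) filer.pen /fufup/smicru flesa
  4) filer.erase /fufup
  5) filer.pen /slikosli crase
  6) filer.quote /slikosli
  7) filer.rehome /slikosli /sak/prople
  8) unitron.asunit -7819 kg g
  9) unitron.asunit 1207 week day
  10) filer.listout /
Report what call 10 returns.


CALL filer.listout[p='/sak']
RET  []
CALL filer.mkfold[p='/fufup']
RET  ok
CALL filer.pen[p='/fufup/smicru'; c='flesa']
RET  created
CALL filer.erase[p='/fufup']
RET  ToolError: not empty
CALL filer.pen[p='/slikosli'; c='crase']
RET  created
CALL filer.quote[p='/slikosli']
RET  crase
CALL filer.rehome[s='/slikosli'; d='/sak/prople']
RET  ok
CALL unitron.asunit[v='-7819'; u_from='kg'; u_to='g']
RET  -7819000
CALL unitron.asunit[v='1207'; u_from='week'; u_to='day']
RET  8449
CALL filer.listout[p='/']
RET  [fufup/, sak/]

Answer: [fufup/, sak/]


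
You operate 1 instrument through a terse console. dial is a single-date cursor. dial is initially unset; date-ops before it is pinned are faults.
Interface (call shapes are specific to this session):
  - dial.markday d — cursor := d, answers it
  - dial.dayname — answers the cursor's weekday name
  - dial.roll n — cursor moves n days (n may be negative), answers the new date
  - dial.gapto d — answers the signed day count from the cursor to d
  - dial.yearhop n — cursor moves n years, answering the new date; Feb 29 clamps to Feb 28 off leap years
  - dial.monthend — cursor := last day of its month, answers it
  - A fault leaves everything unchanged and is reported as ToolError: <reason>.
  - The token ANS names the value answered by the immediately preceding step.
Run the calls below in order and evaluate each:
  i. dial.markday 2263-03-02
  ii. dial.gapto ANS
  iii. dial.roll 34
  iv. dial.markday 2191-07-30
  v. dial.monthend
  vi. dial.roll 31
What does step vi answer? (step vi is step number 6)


Answer: 2191-08-31

Derivation:
·→ markday(d: 2263-03-02)
·← 2263-03-02
·→ gapto(d: ANS)
·← 0
·→ roll(n: 34)
·← 2263-04-05
·→ markday(d: 2191-07-30)
·← 2191-07-30
·→ monthend()
·← 2191-07-31
·→ roll(n: 31)
·← 2191-08-31


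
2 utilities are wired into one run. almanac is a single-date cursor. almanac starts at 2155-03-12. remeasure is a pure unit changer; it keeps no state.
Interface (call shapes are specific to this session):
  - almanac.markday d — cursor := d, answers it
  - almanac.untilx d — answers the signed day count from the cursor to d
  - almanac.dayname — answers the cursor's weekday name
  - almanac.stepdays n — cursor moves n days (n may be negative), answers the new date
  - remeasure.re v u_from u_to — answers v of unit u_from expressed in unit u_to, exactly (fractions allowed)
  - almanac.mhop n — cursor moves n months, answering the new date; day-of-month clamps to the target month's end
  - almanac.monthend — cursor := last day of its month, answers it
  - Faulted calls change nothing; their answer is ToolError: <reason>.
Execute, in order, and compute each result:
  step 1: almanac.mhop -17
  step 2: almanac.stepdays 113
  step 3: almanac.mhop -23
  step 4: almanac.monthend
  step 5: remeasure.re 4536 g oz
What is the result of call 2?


Do: almanac.mhop[n: -17]
See: 2153-10-12
Do: almanac.stepdays[n: 113]
See: 2154-02-02
Do: almanac.mhop[n: -23]
See: 2152-03-02
Do: almanac.monthend[]
See: 2152-03-31
Do: remeasure.re[v: 4536; u_from: g; u_to: oz]
See: 1036800000/6479891

Answer: 2154-02-02


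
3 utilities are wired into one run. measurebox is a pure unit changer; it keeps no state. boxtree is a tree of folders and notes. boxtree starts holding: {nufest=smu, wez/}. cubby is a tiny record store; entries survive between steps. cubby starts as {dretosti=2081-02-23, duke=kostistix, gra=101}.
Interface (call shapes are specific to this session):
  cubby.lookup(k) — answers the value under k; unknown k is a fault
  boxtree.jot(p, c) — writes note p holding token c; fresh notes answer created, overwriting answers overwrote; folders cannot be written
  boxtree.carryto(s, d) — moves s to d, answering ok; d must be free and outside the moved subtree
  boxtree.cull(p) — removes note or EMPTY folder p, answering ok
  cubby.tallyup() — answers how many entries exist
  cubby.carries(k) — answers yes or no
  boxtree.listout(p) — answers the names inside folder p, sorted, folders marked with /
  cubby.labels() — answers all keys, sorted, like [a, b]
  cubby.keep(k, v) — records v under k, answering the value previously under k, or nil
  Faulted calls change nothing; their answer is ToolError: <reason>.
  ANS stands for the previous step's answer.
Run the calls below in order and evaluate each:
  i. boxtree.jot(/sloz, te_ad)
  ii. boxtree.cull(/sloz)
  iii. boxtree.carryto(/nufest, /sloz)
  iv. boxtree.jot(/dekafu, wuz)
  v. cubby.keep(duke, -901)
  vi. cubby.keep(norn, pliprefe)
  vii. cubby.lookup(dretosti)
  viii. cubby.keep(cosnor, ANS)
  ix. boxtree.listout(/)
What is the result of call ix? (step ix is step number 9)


Answer: [dekafu, sloz, wez/]

Derivation:
! 1. jot(/sloz, te_ad) : created
! 2. cull(/sloz) : ok
! 3. carryto(/nufest, /sloz) : ok
! 4. jot(/dekafu, wuz) : created
! 5. keep(duke, -901) : kostistix
! 6. keep(norn, pliprefe) : nil
! 7. lookup(dretosti) : 2081-02-23
! 8. keep(cosnor, ANS) : nil
! 9. listout(/) : [dekafu, sloz, wez/]


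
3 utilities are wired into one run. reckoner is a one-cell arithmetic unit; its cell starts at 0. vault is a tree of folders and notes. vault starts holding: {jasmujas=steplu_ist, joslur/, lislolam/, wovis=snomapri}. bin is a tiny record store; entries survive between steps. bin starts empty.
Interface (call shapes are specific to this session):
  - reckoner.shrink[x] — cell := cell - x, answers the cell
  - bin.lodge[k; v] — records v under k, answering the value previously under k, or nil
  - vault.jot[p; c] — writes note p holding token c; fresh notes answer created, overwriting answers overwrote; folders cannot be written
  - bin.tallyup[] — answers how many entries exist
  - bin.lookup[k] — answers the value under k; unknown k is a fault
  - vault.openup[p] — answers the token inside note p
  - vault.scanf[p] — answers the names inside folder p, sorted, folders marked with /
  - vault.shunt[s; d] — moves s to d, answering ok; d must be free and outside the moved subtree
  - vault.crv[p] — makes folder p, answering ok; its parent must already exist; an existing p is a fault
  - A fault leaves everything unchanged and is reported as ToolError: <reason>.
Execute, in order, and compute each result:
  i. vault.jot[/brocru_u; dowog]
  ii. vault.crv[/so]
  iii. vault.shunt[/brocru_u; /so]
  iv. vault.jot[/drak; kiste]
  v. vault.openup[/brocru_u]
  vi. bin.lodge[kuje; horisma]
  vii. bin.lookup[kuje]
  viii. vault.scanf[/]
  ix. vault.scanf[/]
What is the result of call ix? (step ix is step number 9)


Using jot with p→/brocru_u, c→dowog, which returns created.
I use crv with p→/so, → ok.
Now I run shunt with s→/brocru_u, d→/so, yielding ToolError: exists.
Then jot with p→/drak, c→kiste: created.
I use openup with p→/brocru_u, and get dowog.
I use lodge with k→kuje, v→horisma: nil.
I call lookup with k→kuje: horisma.
I invoke scanf with p→/: [brocru_u, drak, jasmujas, joslur/, lislolam/, so/, wovis].
I use scanf with p→/, and observe [brocru_u, drak, jasmujas, joslur/, lislolam/, so/, wovis].

Answer: [brocru_u, drak, jasmujas, joslur/, lislolam/, so/, wovis]
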